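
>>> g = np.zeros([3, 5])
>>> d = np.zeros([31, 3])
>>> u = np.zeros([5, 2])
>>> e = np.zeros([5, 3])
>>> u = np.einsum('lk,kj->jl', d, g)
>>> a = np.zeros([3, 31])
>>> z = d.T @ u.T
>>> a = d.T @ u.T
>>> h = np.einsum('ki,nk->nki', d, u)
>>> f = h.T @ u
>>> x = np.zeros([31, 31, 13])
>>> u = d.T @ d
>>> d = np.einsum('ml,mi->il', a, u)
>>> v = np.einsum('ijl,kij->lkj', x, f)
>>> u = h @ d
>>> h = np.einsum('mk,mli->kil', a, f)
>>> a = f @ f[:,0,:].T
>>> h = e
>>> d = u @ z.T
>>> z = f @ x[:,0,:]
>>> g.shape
(3, 5)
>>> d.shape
(5, 31, 3)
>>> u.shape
(5, 31, 5)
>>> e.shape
(5, 3)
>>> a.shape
(3, 31, 3)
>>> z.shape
(3, 31, 13)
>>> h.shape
(5, 3)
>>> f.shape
(3, 31, 31)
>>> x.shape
(31, 31, 13)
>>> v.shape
(13, 3, 31)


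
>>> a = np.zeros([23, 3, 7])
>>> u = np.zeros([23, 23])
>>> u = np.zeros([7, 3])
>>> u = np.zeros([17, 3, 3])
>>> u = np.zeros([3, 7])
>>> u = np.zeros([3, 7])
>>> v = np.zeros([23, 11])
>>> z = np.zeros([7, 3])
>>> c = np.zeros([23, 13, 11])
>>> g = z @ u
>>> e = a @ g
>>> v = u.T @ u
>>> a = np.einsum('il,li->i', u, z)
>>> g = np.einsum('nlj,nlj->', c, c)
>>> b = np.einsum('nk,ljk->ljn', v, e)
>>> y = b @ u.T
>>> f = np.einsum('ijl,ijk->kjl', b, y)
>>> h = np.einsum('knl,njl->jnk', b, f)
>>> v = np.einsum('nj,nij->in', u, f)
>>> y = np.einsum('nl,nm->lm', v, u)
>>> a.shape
(3,)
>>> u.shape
(3, 7)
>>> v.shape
(3, 3)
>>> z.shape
(7, 3)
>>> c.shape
(23, 13, 11)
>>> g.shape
()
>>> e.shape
(23, 3, 7)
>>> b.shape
(23, 3, 7)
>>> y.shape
(3, 7)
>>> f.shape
(3, 3, 7)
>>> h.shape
(3, 3, 23)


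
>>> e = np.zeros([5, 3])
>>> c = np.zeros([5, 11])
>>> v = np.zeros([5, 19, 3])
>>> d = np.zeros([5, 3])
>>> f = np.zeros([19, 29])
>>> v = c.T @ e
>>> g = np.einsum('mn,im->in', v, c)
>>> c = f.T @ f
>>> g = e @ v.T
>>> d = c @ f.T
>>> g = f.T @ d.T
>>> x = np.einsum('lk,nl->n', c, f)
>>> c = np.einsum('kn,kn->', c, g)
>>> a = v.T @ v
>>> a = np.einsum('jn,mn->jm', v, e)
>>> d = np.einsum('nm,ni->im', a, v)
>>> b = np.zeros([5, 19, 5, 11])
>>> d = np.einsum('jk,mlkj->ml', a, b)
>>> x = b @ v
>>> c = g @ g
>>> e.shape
(5, 3)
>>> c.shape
(29, 29)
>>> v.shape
(11, 3)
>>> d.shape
(5, 19)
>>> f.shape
(19, 29)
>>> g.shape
(29, 29)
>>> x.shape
(5, 19, 5, 3)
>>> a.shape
(11, 5)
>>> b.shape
(5, 19, 5, 11)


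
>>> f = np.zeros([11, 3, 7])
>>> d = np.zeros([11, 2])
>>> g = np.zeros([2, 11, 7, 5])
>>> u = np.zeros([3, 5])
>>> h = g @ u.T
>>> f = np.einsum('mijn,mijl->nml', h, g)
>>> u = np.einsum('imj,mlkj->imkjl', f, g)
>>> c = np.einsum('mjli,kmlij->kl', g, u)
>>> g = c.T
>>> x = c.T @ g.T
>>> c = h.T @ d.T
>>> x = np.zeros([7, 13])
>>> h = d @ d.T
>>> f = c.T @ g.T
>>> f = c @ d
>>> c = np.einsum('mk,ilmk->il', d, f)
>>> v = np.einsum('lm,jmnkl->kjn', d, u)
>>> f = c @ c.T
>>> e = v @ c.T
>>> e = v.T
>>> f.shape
(3, 3)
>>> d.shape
(11, 2)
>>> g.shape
(7, 3)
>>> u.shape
(3, 2, 7, 5, 11)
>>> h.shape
(11, 11)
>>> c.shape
(3, 7)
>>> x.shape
(7, 13)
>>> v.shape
(5, 3, 7)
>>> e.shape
(7, 3, 5)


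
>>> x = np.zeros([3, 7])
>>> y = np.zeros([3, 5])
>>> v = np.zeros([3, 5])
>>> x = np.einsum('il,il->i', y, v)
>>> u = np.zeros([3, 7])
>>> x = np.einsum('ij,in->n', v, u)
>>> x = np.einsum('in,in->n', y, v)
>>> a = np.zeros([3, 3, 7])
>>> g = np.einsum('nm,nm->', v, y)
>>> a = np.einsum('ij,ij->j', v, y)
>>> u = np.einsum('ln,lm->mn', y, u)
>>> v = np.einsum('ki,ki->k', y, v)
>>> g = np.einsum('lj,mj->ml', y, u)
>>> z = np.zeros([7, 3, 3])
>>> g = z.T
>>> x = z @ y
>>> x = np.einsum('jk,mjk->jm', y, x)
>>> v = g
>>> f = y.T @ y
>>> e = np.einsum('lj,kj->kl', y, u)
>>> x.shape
(3, 7)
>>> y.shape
(3, 5)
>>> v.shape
(3, 3, 7)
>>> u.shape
(7, 5)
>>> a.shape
(5,)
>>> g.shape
(3, 3, 7)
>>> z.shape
(7, 3, 3)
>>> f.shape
(5, 5)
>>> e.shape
(7, 3)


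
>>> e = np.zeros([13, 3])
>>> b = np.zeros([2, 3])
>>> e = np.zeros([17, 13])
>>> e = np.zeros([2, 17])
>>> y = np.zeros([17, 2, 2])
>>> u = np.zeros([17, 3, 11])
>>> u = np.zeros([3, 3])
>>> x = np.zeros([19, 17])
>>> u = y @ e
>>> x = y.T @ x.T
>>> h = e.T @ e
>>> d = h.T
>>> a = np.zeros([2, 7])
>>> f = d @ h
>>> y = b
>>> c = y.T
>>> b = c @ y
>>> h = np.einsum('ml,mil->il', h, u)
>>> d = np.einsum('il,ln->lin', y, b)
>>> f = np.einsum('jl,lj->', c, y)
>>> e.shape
(2, 17)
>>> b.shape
(3, 3)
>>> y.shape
(2, 3)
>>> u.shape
(17, 2, 17)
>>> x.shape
(2, 2, 19)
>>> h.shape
(2, 17)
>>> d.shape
(3, 2, 3)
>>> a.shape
(2, 7)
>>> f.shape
()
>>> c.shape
(3, 2)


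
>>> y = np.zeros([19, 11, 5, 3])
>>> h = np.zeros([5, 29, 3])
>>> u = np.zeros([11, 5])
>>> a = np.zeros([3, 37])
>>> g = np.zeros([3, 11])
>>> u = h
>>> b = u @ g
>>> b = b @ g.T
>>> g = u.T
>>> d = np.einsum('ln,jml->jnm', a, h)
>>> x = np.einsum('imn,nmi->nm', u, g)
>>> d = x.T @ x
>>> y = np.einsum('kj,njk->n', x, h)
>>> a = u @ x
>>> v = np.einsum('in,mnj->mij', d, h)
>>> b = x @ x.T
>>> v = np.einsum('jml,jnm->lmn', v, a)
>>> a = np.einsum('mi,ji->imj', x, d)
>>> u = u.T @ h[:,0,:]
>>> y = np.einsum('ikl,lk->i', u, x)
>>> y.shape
(3,)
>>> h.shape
(5, 29, 3)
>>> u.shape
(3, 29, 3)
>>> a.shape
(29, 3, 29)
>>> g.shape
(3, 29, 5)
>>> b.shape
(3, 3)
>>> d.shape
(29, 29)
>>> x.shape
(3, 29)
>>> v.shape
(3, 29, 29)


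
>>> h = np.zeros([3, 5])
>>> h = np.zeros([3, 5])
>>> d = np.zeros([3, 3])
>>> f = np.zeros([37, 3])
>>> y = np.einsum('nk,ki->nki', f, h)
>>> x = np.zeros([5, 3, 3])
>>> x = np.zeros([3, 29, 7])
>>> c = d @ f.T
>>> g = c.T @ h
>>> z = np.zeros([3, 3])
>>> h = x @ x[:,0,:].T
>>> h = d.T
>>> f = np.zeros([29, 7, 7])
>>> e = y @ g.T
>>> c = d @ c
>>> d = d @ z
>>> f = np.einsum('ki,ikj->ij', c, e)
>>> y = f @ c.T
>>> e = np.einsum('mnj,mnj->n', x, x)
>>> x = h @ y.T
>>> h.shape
(3, 3)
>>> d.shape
(3, 3)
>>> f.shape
(37, 37)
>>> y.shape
(37, 3)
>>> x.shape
(3, 37)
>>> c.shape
(3, 37)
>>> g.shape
(37, 5)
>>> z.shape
(3, 3)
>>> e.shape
(29,)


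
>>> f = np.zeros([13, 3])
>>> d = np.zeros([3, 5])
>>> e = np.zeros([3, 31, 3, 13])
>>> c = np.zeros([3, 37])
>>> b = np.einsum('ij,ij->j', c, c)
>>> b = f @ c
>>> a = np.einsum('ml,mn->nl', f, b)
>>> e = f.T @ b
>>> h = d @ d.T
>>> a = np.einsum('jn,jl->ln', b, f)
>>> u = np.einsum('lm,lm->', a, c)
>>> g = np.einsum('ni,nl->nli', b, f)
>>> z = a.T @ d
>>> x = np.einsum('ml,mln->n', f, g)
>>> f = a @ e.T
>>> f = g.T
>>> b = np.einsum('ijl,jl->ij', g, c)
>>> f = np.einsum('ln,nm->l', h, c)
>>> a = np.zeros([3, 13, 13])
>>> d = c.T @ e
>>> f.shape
(3,)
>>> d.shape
(37, 37)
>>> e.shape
(3, 37)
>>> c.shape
(3, 37)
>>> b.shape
(13, 3)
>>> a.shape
(3, 13, 13)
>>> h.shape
(3, 3)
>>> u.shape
()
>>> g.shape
(13, 3, 37)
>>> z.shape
(37, 5)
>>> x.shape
(37,)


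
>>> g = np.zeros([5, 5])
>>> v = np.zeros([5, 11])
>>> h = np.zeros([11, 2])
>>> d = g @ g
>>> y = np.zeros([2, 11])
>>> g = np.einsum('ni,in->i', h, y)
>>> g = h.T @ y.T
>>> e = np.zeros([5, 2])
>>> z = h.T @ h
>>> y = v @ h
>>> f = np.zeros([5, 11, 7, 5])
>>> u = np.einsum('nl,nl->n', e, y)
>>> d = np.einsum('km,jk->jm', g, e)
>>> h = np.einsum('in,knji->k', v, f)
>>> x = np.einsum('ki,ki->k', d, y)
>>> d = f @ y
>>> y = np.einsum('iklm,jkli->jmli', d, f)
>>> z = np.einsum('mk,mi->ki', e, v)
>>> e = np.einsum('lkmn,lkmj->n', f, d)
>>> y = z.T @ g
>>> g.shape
(2, 2)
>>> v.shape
(5, 11)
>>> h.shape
(5,)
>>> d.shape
(5, 11, 7, 2)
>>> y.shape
(11, 2)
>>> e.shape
(5,)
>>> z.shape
(2, 11)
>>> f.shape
(5, 11, 7, 5)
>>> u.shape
(5,)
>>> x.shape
(5,)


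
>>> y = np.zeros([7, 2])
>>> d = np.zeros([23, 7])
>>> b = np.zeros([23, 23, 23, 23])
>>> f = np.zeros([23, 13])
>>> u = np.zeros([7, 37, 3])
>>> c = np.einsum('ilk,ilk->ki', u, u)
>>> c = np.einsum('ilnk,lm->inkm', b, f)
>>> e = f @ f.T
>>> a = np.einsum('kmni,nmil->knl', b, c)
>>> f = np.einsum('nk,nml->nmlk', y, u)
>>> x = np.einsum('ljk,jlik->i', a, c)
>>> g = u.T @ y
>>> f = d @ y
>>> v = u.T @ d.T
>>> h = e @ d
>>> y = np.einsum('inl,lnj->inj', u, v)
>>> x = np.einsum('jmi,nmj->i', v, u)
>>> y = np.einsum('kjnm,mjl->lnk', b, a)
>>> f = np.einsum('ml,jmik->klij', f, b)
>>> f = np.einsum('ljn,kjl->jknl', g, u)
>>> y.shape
(13, 23, 23)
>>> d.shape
(23, 7)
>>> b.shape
(23, 23, 23, 23)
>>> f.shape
(37, 7, 2, 3)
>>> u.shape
(7, 37, 3)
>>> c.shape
(23, 23, 23, 13)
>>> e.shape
(23, 23)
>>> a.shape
(23, 23, 13)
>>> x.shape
(23,)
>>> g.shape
(3, 37, 2)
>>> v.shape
(3, 37, 23)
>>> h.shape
(23, 7)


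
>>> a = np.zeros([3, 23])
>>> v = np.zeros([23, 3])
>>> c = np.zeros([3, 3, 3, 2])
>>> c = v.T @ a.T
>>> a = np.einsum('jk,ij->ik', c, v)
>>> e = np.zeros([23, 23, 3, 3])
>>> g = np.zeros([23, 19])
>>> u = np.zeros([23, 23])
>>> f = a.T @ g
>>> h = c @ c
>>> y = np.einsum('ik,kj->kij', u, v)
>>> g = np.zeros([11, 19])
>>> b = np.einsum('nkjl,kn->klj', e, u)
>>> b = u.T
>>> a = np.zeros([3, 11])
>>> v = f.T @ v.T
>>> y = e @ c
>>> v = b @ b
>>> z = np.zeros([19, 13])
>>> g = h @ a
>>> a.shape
(3, 11)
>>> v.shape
(23, 23)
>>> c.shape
(3, 3)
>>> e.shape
(23, 23, 3, 3)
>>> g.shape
(3, 11)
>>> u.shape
(23, 23)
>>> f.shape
(3, 19)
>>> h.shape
(3, 3)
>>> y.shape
(23, 23, 3, 3)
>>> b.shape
(23, 23)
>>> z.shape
(19, 13)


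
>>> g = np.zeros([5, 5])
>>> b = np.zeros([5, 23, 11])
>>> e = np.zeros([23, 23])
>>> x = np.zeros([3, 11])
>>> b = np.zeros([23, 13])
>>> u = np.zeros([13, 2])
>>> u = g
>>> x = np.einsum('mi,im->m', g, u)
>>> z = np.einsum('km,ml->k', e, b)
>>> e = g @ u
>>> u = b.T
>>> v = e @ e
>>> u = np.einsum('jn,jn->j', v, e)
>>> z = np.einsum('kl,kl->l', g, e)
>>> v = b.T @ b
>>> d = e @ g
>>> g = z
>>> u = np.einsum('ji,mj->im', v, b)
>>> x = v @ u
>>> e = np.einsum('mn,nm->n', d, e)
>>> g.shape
(5,)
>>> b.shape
(23, 13)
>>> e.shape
(5,)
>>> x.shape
(13, 23)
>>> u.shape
(13, 23)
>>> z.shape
(5,)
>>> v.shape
(13, 13)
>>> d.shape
(5, 5)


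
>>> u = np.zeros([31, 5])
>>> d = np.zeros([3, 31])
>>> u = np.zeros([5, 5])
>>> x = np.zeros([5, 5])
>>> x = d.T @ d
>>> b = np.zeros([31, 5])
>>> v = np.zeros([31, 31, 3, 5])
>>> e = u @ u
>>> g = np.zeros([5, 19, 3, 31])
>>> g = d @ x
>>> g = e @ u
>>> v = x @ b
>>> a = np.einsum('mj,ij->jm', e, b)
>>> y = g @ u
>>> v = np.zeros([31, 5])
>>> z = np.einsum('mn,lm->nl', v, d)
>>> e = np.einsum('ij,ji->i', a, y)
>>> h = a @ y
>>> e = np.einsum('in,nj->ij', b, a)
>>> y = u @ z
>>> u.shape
(5, 5)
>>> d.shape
(3, 31)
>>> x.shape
(31, 31)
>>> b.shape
(31, 5)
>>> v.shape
(31, 5)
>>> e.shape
(31, 5)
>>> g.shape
(5, 5)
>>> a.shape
(5, 5)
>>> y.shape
(5, 3)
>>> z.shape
(5, 3)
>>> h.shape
(5, 5)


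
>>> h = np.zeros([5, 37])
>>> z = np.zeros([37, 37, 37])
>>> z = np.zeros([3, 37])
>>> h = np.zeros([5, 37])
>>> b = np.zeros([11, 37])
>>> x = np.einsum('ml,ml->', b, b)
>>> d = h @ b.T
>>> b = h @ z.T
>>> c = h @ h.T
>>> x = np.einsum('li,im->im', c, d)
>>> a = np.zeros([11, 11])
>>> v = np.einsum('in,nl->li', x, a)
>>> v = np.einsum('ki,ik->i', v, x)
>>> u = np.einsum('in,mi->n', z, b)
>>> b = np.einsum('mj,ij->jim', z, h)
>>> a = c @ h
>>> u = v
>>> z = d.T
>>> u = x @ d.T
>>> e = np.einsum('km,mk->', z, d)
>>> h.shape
(5, 37)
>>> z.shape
(11, 5)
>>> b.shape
(37, 5, 3)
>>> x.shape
(5, 11)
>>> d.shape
(5, 11)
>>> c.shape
(5, 5)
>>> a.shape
(5, 37)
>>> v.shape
(5,)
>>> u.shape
(5, 5)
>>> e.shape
()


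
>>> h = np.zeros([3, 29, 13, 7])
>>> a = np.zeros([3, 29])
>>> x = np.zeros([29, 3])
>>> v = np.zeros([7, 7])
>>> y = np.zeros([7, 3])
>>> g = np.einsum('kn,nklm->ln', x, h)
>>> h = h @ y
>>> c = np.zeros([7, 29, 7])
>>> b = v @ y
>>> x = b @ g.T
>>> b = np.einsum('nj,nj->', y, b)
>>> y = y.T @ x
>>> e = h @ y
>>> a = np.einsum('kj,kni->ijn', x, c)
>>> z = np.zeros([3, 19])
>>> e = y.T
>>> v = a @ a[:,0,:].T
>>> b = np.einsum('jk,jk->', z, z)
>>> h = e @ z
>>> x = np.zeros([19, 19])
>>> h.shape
(13, 19)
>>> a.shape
(7, 13, 29)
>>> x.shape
(19, 19)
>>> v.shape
(7, 13, 7)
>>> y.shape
(3, 13)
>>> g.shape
(13, 3)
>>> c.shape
(7, 29, 7)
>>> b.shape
()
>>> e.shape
(13, 3)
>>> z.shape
(3, 19)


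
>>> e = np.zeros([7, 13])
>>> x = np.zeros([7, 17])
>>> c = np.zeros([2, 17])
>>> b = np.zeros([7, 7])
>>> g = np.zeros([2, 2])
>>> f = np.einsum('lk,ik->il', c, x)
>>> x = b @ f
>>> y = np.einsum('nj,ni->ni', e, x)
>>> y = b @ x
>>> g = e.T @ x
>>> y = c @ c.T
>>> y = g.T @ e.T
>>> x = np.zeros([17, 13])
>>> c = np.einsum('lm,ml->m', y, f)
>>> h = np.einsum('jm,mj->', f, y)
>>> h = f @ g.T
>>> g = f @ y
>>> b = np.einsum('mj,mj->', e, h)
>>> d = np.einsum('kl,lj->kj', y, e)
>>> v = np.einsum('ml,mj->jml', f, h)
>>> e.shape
(7, 13)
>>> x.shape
(17, 13)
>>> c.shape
(7,)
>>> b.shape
()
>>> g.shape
(7, 7)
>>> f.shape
(7, 2)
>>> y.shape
(2, 7)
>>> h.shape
(7, 13)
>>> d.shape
(2, 13)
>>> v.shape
(13, 7, 2)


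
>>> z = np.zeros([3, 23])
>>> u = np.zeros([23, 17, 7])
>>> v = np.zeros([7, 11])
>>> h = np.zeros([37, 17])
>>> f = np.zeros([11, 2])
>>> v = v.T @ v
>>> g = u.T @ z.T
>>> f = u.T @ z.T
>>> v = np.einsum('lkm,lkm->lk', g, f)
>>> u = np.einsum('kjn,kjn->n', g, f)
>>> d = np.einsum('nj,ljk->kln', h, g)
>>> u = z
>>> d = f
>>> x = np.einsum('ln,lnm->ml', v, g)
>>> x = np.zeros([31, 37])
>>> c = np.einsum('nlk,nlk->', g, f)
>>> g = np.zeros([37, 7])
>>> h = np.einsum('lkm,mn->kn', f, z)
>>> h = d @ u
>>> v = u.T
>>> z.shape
(3, 23)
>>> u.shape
(3, 23)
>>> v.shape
(23, 3)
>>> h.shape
(7, 17, 23)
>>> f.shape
(7, 17, 3)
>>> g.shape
(37, 7)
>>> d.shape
(7, 17, 3)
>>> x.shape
(31, 37)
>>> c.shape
()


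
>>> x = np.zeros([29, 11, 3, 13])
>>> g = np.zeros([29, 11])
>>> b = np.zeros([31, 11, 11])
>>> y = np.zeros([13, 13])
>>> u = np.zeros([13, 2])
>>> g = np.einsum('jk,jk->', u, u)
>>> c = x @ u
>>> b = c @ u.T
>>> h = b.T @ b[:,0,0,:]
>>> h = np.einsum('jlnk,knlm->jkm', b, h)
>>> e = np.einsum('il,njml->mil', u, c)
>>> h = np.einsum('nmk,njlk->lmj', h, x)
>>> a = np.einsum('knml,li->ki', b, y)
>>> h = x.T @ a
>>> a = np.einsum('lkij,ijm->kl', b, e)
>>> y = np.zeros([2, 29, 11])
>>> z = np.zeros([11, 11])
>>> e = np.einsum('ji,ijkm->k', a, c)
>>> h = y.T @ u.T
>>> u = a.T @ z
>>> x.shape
(29, 11, 3, 13)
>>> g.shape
()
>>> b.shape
(29, 11, 3, 13)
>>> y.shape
(2, 29, 11)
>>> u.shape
(29, 11)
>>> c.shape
(29, 11, 3, 2)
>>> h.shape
(11, 29, 13)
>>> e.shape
(3,)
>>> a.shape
(11, 29)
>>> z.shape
(11, 11)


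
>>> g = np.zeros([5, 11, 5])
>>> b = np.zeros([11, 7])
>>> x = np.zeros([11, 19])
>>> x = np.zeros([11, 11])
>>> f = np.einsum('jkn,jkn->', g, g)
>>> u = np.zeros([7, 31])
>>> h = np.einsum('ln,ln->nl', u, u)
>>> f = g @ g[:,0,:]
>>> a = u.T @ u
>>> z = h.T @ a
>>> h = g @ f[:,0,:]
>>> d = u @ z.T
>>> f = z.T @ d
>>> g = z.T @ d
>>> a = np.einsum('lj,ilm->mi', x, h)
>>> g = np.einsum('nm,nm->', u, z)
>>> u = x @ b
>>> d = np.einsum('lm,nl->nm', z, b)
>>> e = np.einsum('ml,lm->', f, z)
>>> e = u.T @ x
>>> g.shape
()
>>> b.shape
(11, 7)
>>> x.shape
(11, 11)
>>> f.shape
(31, 7)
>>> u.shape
(11, 7)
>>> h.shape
(5, 11, 5)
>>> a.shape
(5, 5)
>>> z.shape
(7, 31)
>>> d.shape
(11, 31)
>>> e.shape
(7, 11)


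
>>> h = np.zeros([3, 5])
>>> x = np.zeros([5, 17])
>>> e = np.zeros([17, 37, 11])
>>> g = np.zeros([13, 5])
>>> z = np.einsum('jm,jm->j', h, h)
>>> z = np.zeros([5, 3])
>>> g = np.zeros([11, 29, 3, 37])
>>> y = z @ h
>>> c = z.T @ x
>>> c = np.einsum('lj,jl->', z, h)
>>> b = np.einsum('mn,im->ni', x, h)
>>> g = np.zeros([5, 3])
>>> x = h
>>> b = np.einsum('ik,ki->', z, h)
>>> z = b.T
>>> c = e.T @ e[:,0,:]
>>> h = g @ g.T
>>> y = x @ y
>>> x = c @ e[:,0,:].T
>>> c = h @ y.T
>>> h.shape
(5, 5)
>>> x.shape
(11, 37, 17)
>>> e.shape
(17, 37, 11)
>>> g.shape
(5, 3)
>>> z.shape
()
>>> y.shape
(3, 5)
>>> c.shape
(5, 3)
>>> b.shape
()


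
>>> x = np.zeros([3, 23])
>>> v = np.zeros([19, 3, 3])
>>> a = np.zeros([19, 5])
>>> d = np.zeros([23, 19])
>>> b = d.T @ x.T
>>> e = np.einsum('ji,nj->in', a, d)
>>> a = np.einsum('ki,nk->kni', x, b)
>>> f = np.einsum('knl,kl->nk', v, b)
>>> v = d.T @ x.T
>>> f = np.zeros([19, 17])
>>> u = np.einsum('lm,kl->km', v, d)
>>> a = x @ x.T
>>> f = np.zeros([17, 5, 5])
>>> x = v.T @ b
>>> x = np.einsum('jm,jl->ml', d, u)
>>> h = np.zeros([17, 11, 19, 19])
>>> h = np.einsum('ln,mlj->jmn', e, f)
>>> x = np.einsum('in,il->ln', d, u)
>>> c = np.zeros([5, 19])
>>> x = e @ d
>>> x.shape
(5, 19)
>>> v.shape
(19, 3)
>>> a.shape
(3, 3)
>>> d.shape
(23, 19)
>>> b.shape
(19, 3)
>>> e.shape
(5, 23)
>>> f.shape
(17, 5, 5)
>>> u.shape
(23, 3)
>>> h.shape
(5, 17, 23)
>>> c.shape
(5, 19)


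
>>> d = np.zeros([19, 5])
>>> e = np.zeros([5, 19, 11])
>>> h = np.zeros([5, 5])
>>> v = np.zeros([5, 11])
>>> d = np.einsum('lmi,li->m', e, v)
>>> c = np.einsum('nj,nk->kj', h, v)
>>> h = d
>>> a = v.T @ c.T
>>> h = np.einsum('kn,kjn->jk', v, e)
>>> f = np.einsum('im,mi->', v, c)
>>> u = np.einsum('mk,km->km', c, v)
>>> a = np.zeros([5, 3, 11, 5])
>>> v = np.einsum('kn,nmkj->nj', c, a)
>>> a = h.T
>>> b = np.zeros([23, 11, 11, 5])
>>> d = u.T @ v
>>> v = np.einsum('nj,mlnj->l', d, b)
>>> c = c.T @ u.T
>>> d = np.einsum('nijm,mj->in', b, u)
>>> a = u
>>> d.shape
(11, 23)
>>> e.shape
(5, 19, 11)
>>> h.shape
(19, 5)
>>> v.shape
(11,)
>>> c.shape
(5, 5)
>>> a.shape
(5, 11)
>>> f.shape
()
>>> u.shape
(5, 11)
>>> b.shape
(23, 11, 11, 5)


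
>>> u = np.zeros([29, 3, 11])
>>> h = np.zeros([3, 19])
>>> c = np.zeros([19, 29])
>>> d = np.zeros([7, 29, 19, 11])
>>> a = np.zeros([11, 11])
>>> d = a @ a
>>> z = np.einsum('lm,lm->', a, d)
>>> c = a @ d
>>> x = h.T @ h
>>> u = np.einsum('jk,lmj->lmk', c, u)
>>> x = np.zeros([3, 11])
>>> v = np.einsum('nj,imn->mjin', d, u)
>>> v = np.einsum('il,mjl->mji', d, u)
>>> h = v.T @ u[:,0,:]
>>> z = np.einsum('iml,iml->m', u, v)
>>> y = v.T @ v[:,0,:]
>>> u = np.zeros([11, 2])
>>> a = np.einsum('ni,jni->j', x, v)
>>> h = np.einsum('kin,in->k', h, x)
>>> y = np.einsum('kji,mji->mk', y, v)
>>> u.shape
(11, 2)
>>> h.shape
(11,)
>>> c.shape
(11, 11)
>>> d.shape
(11, 11)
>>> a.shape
(29,)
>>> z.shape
(3,)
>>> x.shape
(3, 11)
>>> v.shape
(29, 3, 11)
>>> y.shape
(29, 11)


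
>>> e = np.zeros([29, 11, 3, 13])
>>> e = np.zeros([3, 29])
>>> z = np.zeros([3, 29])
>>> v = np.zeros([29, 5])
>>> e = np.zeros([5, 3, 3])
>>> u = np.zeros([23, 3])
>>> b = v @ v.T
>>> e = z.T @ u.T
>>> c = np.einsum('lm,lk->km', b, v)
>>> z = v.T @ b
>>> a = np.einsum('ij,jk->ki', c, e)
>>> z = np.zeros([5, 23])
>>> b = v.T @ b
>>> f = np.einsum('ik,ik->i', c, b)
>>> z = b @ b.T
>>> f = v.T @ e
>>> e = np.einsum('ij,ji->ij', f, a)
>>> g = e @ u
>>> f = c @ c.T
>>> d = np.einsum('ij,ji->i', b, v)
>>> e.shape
(5, 23)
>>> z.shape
(5, 5)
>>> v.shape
(29, 5)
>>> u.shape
(23, 3)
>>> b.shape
(5, 29)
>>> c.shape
(5, 29)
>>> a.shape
(23, 5)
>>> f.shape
(5, 5)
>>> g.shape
(5, 3)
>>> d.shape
(5,)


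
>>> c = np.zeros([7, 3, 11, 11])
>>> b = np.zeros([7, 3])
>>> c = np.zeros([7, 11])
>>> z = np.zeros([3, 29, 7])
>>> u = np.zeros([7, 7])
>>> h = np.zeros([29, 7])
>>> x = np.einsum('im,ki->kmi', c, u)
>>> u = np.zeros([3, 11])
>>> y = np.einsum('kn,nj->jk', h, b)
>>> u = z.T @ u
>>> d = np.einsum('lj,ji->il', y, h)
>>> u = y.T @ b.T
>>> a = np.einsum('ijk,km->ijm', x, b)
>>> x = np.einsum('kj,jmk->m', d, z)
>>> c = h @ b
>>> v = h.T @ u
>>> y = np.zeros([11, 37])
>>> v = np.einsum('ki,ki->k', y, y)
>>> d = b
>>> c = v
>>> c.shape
(11,)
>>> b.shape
(7, 3)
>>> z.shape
(3, 29, 7)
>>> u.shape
(29, 7)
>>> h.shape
(29, 7)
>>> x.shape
(29,)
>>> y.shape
(11, 37)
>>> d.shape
(7, 3)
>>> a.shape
(7, 11, 3)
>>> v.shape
(11,)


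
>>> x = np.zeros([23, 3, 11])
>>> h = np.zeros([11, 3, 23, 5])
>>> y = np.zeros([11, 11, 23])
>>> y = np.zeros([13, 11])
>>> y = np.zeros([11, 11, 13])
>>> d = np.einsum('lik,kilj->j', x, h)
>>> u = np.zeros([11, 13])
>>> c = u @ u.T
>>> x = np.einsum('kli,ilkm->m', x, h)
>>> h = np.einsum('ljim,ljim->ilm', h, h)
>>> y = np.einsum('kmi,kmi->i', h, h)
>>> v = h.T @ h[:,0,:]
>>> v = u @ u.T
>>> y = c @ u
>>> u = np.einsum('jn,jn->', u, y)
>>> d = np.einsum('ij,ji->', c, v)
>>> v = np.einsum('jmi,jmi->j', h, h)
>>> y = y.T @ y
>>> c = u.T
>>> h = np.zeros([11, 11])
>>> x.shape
(5,)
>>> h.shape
(11, 11)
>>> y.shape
(13, 13)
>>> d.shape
()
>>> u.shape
()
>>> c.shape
()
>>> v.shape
(23,)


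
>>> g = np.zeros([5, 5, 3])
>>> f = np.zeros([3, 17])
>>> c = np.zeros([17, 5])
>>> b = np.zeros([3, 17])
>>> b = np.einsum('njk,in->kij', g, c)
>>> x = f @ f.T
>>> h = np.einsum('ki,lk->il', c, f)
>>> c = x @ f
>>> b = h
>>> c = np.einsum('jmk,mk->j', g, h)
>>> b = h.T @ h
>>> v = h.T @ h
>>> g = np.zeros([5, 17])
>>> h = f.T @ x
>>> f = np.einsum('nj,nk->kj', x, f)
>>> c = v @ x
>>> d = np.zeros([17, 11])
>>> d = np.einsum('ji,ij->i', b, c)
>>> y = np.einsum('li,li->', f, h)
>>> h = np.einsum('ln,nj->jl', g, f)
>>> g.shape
(5, 17)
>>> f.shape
(17, 3)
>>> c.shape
(3, 3)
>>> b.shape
(3, 3)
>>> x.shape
(3, 3)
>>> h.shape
(3, 5)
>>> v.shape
(3, 3)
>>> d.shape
(3,)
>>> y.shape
()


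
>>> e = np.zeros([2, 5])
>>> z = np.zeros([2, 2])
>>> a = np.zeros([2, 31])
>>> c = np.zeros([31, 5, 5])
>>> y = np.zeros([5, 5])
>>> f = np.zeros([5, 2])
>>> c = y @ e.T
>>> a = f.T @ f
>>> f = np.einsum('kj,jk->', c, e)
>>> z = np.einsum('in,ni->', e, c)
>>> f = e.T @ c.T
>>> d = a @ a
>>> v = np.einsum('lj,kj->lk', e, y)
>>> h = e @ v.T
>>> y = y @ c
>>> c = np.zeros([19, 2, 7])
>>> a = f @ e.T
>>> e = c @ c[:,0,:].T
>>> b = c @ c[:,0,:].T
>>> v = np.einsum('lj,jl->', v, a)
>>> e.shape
(19, 2, 19)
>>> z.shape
()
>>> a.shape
(5, 2)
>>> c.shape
(19, 2, 7)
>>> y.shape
(5, 2)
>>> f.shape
(5, 5)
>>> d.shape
(2, 2)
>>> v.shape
()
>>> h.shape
(2, 2)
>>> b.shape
(19, 2, 19)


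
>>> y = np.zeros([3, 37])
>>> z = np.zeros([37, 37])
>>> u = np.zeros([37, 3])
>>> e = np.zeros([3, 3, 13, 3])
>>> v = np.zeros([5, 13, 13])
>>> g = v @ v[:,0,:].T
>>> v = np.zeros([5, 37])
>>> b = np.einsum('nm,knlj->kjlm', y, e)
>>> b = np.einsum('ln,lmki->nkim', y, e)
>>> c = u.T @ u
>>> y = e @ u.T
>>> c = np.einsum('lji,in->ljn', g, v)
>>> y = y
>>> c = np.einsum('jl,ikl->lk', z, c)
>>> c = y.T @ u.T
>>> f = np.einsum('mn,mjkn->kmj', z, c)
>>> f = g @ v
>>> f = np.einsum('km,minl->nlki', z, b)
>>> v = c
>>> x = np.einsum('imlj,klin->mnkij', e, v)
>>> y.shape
(3, 3, 13, 37)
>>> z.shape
(37, 37)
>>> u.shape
(37, 3)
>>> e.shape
(3, 3, 13, 3)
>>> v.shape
(37, 13, 3, 37)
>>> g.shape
(5, 13, 5)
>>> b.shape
(37, 13, 3, 3)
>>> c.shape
(37, 13, 3, 37)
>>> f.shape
(3, 3, 37, 13)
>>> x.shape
(3, 37, 37, 3, 3)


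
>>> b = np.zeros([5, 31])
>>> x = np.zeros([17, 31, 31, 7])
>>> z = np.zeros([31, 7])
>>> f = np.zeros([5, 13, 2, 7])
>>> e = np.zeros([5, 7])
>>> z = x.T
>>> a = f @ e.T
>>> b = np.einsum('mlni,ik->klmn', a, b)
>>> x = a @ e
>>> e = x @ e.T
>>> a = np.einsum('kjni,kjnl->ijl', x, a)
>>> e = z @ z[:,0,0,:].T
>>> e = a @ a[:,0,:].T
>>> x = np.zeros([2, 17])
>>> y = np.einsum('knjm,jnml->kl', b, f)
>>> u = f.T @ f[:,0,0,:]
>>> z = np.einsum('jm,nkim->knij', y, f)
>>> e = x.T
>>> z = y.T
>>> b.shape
(31, 13, 5, 2)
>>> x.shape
(2, 17)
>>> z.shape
(7, 31)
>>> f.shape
(5, 13, 2, 7)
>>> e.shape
(17, 2)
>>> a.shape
(7, 13, 5)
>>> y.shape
(31, 7)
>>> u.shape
(7, 2, 13, 7)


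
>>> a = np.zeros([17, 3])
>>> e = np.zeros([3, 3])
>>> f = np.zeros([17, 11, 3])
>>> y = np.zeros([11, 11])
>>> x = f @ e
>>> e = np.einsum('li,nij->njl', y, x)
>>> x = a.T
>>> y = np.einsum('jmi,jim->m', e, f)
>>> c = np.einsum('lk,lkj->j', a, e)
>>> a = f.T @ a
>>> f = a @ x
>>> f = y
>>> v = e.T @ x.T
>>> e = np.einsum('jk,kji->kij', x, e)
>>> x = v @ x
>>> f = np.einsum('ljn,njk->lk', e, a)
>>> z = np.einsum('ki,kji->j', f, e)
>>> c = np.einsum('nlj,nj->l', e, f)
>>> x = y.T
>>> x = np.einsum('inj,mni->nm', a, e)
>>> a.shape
(3, 11, 3)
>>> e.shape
(17, 11, 3)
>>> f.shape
(17, 3)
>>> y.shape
(3,)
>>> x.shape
(11, 17)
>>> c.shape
(11,)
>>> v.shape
(11, 3, 3)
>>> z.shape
(11,)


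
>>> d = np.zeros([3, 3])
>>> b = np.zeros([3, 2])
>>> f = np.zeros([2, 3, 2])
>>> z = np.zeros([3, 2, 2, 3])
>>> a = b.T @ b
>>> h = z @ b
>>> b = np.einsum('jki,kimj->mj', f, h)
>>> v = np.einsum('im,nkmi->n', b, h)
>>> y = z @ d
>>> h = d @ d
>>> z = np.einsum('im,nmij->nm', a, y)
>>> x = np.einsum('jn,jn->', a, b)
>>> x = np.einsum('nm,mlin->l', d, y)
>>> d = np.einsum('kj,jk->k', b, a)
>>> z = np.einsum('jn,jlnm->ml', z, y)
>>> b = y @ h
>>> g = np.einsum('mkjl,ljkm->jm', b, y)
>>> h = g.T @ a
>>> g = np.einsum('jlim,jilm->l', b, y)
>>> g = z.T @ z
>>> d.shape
(2,)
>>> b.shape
(3, 2, 2, 3)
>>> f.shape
(2, 3, 2)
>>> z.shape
(3, 2)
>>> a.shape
(2, 2)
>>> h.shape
(3, 2)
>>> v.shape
(3,)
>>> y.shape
(3, 2, 2, 3)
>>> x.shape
(2,)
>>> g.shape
(2, 2)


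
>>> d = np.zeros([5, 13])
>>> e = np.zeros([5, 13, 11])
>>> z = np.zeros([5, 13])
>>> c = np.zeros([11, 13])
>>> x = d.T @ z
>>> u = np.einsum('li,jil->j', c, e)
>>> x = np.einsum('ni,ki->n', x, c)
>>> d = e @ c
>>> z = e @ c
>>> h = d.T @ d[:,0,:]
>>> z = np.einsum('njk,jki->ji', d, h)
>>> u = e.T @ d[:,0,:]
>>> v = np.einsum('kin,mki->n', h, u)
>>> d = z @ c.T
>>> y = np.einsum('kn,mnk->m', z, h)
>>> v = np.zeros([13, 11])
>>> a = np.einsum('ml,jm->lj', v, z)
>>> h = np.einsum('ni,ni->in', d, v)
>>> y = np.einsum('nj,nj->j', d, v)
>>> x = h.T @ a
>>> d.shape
(13, 11)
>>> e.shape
(5, 13, 11)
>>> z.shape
(13, 13)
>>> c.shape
(11, 13)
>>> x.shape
(13, 13)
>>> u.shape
(11, 13, 13)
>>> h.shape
(11, 13)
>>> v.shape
(13, 11)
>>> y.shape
(11,)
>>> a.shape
(11, 13)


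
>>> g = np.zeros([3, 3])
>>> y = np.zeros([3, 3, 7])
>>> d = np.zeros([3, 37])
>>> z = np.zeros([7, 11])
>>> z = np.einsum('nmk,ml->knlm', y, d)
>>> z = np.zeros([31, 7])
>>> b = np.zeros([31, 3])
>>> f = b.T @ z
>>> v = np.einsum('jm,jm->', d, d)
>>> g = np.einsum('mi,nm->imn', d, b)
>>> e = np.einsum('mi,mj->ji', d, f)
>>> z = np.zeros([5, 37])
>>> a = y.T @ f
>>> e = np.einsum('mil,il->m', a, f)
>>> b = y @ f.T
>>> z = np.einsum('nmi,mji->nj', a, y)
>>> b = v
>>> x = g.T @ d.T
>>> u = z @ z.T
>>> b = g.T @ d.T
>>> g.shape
(37, 3, 31)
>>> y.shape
(3, 3, 7)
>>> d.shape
(3, 37)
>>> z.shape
(7, 3)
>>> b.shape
(31, 3, 3)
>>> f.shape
(3, 7)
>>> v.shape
()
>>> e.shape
(7,)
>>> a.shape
(7, 3, 7)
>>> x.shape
(31, 3, 3)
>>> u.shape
(7, 7)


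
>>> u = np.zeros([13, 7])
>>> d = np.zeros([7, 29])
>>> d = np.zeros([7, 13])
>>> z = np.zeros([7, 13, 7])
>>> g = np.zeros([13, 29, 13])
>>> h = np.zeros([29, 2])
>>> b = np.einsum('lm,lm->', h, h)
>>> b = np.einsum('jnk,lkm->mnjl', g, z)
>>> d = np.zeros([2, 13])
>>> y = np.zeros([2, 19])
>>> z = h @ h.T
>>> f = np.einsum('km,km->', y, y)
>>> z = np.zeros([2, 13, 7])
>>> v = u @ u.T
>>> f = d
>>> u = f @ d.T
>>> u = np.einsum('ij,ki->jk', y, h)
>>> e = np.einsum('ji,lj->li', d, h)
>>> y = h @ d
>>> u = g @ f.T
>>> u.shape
(13, 29, 2)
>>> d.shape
(2, 13)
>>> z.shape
(2, 13, 7)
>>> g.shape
(13, 29, 13)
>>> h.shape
(29, 2)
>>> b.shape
(7, 29, 13, 7)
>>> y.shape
(29, 13)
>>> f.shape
(2, 13)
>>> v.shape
(13, 13)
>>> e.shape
(29, 13)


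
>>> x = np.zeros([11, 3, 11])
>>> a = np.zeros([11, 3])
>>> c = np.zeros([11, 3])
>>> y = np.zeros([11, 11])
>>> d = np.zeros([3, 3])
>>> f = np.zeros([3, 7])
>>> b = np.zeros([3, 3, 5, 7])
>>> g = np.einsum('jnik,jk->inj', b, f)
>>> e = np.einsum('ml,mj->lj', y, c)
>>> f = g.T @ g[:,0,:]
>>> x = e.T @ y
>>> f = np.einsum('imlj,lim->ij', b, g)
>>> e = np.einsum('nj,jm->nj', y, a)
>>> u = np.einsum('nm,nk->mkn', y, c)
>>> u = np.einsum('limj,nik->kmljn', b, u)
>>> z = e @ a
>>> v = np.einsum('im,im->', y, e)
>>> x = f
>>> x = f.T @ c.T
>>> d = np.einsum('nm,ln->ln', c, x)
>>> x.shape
(7, 11)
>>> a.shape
(11, 3)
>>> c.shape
(11, 3)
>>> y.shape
(11, 11)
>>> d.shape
(7, 11)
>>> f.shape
(3, 7)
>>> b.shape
(3, 3, 5, 7)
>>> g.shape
(5, 3, 3)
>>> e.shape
(11, 11)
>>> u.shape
(11, 5, 3, 7, 11)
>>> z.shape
(11, 3)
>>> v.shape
()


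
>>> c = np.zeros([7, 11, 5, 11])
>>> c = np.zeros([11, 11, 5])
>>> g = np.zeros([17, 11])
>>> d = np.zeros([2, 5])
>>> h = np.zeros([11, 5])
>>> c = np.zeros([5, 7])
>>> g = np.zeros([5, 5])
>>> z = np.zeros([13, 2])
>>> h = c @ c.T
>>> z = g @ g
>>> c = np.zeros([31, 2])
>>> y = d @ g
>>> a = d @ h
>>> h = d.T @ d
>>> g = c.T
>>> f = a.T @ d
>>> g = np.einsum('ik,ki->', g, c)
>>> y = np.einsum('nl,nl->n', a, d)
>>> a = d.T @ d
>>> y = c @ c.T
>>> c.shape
(31, 2)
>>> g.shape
()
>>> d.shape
(2, 5)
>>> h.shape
(5, 5)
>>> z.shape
(5, 5)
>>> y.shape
(31, 31)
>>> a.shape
(5, 5)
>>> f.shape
(5, 5)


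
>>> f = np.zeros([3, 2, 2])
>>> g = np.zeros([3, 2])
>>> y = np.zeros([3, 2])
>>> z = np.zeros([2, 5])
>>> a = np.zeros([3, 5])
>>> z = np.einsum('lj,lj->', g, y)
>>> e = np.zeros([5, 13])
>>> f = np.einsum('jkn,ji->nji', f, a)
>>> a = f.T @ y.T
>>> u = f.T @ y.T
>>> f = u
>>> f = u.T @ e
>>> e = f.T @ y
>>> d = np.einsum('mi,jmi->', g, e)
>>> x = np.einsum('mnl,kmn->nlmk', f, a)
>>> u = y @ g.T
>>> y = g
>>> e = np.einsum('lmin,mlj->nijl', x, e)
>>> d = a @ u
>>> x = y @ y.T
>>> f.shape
(3, 3, 13)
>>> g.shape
(3, 2)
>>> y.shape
(3, 2)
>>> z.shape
()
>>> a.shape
(5, 3, 3)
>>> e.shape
(5, 3, 2, 3)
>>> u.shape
(3, 3)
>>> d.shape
(5, 3, 3)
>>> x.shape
(3, 3)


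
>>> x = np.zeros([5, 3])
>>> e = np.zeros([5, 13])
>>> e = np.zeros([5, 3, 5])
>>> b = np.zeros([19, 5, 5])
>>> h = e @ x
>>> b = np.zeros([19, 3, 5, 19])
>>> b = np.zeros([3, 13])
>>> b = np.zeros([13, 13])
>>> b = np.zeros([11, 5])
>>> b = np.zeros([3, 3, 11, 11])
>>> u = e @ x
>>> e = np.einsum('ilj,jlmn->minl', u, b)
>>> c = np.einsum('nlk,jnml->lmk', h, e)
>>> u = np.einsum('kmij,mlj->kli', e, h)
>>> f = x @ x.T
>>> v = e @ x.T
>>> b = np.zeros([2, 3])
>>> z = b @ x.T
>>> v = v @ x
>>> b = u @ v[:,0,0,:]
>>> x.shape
(5, 3)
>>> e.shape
(11, 5, 11, 3)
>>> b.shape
(11, 3, 3)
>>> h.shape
(5, 3, 3)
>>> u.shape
(11, 3, 11)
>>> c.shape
(3, 11, 3)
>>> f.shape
(5, 5)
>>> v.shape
(11, 5, 11, 3)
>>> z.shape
(2, 5)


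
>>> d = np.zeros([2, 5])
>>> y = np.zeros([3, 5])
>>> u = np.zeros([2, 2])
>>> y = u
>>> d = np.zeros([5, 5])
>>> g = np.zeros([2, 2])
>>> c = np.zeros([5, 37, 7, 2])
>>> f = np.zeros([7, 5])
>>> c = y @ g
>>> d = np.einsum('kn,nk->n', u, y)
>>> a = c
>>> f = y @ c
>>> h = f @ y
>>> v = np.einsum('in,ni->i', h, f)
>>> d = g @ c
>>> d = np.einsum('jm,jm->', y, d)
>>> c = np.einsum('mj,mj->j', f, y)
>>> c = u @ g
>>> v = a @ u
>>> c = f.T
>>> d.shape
()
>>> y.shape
(2, 2)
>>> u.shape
(2, 2)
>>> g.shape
(2, 2)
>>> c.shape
(2, 2)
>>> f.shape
(2, 2)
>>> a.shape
(2, 2)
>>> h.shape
(2, 2)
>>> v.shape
(2, 2)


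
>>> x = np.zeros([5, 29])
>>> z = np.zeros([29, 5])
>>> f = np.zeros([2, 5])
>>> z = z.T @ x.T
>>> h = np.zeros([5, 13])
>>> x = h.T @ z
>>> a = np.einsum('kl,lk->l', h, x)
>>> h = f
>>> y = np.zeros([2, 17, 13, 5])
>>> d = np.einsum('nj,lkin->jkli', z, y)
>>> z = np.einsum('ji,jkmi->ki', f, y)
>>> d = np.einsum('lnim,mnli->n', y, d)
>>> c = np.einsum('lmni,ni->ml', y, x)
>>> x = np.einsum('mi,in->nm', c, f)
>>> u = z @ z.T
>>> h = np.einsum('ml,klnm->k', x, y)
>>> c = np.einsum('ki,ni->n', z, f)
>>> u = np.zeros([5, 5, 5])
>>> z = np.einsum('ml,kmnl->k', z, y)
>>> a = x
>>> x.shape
(5, 17)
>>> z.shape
(2,)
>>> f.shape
(2, 5)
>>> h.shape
(2,)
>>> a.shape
(5, 17)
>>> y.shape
(2, 17, 13, 5)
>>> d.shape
(17,)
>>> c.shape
(2,)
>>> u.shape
(5, 5, 5)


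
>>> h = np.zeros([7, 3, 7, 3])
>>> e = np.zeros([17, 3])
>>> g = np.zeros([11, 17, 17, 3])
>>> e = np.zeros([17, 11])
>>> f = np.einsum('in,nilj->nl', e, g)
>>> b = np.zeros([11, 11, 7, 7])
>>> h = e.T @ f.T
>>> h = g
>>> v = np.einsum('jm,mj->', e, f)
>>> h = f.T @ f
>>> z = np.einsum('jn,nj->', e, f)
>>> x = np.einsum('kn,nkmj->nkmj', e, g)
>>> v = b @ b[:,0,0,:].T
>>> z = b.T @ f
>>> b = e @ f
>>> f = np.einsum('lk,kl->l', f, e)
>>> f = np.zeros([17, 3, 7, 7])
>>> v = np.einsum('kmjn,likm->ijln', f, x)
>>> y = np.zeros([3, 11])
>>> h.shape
(17, 17)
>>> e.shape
(17, 11)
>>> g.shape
(11, 17, 17, 3)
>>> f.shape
(17, 3, 7, 7)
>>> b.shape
(17, 17)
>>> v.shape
(17, 7, 11, 7)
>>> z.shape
(7, 7, 11, 17)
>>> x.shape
(11, 17, 17, 3)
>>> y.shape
(3, 11)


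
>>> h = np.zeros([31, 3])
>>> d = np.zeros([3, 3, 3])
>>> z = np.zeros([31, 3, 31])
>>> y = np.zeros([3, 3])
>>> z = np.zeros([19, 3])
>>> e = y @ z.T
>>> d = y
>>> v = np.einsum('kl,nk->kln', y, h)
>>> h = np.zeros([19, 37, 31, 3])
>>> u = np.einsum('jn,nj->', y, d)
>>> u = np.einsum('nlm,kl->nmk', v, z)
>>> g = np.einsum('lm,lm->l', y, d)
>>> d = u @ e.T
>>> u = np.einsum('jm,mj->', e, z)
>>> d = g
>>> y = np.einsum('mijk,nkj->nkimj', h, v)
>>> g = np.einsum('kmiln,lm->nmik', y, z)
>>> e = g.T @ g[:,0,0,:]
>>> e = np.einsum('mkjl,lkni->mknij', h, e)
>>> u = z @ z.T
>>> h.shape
(19, 37, 31, 3)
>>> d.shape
(3,)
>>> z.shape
(19, 3)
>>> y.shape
(3, 3, 37, 19, 31)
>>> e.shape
(19, 37, 3, 3, 31)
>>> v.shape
(3, 3, 31)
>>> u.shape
(19, 19)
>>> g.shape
(31, 3, 37, 3)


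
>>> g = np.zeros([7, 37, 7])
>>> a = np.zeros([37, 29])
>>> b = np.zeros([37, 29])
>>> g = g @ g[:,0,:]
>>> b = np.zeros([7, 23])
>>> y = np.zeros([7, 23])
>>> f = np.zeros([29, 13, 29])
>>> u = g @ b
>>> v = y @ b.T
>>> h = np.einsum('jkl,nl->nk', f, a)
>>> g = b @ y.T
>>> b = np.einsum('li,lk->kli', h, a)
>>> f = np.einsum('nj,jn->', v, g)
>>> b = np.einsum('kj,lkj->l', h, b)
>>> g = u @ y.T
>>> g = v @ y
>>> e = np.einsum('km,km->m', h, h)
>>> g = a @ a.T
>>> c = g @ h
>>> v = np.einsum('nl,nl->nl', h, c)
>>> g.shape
(37, 37)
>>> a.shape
(37, 29)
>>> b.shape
(29,)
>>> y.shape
(7, 23)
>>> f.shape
()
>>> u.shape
(7, 37, 23)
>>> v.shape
(37, 13)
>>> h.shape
(37, 13)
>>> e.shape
(13,)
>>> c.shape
(37, 13)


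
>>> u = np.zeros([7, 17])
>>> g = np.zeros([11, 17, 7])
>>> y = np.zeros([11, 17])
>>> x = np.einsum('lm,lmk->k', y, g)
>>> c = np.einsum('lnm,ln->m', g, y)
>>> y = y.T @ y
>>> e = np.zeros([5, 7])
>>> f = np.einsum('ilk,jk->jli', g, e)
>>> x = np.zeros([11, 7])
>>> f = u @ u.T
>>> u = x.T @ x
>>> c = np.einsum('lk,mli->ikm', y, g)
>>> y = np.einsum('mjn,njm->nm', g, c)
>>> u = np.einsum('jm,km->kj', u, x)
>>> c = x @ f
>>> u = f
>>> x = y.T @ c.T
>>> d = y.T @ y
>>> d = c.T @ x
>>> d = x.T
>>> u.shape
(7, 7)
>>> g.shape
(11, 17, 7)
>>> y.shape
(7, 11)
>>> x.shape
(11, 11)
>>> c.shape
(11, 7)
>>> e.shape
(5, 7)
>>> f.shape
(7, 7)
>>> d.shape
(11, 11)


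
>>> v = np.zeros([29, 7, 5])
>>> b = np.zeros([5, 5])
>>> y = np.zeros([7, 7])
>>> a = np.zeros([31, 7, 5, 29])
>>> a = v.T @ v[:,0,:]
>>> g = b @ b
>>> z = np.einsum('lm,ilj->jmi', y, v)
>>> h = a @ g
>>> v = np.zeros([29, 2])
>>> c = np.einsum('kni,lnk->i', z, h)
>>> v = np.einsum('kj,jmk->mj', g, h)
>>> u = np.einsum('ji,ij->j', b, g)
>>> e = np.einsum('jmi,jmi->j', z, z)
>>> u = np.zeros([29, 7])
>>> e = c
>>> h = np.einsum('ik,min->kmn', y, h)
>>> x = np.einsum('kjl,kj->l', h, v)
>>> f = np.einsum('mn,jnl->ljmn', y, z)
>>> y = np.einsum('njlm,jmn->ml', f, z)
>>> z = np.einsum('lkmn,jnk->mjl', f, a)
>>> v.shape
(7, 5)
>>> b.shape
(5, 5)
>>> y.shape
(7, 7)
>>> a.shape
(5, 7, 5)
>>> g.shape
(5, 5)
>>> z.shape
(7, 5, 29)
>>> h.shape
(7, 5, 5)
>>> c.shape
(29,)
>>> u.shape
(29, 7)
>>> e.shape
(29,)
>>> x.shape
(5,)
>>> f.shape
(29, 5, 7, 7)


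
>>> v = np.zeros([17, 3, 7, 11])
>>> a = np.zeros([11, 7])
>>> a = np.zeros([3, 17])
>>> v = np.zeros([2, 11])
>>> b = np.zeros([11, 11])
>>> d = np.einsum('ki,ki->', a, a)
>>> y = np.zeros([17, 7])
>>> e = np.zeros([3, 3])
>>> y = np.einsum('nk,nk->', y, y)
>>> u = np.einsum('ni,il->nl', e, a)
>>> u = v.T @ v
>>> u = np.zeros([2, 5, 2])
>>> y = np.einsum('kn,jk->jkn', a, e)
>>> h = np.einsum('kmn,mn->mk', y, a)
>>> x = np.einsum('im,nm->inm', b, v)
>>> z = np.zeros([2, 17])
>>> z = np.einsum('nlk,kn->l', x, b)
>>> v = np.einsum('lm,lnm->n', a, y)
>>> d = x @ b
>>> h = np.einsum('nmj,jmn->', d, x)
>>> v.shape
(3,)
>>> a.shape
(3, 17)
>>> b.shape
(11, 11)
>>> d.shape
(11, 2, 11)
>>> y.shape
(3, 3, 17)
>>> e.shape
(3, 3)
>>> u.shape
(2, 5, 2)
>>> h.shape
()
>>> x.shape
(11, 2, 11)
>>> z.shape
(2,)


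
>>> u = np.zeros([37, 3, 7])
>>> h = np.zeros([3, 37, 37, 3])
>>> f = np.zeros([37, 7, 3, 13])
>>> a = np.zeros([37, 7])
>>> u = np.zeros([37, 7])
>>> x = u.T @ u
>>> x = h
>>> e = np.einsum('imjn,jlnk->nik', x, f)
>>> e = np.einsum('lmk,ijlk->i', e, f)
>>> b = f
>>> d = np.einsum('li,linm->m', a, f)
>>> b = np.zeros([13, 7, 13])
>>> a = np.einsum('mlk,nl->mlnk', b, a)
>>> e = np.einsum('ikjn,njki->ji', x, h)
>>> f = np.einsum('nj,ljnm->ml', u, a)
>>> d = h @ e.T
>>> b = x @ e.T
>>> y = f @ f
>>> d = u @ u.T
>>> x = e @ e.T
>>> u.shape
(37, 7)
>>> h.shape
(3, 37, 37, 3)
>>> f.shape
(13, 13)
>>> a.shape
(13, 7, 37, 13)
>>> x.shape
(37, 37)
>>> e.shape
(37, 3)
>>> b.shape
(3, 37, 37, 37)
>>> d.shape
(37, 37)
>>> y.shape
(13, 13)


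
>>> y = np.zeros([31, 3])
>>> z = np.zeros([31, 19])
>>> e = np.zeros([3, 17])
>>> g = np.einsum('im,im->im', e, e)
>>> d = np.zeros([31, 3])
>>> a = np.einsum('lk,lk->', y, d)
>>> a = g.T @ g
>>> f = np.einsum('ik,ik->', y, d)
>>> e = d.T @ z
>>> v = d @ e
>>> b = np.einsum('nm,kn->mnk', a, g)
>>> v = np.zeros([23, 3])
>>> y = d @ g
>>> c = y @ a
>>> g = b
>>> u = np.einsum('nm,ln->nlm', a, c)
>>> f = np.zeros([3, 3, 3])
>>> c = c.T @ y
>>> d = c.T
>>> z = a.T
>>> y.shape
(31, 17)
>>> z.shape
(17, 17)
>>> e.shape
(3, 19)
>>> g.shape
(17, 17, 3)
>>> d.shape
(17, 17)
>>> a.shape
(17, 17)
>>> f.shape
(3, 3, 3)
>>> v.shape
(23, 3)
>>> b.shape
(17, 17, 3)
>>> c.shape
(17, 17)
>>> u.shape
(17, 31, 17)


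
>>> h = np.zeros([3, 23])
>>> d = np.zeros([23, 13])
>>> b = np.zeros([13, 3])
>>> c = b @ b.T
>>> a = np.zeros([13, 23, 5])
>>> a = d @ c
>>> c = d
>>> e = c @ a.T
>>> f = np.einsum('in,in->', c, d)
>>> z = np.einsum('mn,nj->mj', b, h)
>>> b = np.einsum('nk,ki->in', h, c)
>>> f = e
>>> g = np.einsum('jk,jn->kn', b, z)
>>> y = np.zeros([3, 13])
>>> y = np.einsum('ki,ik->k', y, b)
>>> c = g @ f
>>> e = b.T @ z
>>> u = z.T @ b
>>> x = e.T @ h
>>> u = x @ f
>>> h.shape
(3, 23)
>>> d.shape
(23, 13)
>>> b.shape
(13, 3)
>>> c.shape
(3, 23)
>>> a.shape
(23, 13)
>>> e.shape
(3, 23)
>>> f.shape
(23, 23)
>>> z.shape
(13, 23)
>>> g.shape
(3, 23)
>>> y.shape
(3,)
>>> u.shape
(23, 23)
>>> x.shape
(23, 23)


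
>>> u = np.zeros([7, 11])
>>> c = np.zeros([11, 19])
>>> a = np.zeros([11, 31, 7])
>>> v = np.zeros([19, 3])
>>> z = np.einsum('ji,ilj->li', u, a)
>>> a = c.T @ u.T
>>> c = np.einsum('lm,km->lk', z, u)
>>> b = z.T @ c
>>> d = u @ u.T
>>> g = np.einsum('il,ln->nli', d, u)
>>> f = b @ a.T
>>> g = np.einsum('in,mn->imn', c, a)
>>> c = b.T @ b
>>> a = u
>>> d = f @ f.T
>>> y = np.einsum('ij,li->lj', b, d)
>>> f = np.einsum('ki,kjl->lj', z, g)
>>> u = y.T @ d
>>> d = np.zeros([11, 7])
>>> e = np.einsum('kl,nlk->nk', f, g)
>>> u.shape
(7, 11)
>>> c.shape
(7, 7)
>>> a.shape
(7, 11)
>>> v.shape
(19, 3)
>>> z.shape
(31, 11)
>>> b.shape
(11, 7)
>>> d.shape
(11, 7)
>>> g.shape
(31, 19, 7)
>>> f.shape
(7, 19)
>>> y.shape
(11, 7)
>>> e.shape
(31, 7)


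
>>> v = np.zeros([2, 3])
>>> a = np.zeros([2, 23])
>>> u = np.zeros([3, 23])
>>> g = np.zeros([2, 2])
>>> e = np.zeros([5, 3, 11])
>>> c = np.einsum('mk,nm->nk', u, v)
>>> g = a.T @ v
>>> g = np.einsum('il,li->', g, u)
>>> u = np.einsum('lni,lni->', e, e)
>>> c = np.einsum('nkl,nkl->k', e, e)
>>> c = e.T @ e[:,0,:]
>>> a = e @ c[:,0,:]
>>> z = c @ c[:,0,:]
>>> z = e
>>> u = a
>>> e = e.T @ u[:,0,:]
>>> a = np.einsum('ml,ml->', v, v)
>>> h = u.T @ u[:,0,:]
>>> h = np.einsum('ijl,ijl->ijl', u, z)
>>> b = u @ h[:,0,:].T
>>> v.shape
(2, 3)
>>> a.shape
()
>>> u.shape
(5, 3, 11)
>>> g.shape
()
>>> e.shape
(11, 3, 11)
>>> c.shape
(11, 3, 11)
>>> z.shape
(5, 3, 11)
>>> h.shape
(5, 3, 11)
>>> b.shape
(5, 3, 5)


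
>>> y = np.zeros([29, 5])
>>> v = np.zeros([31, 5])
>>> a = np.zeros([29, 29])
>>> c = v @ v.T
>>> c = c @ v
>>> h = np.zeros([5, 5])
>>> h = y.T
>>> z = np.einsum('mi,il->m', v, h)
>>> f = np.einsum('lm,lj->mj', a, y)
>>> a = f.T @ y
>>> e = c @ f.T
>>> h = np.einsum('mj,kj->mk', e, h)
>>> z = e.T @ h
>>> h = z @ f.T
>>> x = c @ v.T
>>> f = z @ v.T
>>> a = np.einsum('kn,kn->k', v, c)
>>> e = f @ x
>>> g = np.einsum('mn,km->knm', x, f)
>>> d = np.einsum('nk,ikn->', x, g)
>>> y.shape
(29, 5)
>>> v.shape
(31, 5)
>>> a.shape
(31,)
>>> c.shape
(31, 5)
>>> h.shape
(29, 29)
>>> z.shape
(29, 5)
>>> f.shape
(29, 31)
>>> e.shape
(29, 31)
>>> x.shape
(31, 31)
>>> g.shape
(29, 31, 31)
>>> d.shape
()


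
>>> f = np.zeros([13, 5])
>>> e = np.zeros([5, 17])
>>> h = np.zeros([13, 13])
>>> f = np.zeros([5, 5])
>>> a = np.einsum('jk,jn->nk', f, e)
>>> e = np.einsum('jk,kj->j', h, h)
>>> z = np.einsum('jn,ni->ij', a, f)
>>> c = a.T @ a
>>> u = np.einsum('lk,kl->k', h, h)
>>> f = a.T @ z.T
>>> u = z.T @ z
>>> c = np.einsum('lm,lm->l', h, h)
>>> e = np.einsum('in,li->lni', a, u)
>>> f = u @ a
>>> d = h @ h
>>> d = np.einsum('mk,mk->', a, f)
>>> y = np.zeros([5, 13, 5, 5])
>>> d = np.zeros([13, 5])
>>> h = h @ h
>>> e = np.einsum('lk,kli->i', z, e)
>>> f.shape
(17, 5)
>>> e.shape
(17,)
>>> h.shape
(13, 13)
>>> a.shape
(17, 5)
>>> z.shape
(5, 17)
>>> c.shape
(13,)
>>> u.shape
(17, 17)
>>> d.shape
(13, 5)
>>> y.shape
(5, 13, 5, 5)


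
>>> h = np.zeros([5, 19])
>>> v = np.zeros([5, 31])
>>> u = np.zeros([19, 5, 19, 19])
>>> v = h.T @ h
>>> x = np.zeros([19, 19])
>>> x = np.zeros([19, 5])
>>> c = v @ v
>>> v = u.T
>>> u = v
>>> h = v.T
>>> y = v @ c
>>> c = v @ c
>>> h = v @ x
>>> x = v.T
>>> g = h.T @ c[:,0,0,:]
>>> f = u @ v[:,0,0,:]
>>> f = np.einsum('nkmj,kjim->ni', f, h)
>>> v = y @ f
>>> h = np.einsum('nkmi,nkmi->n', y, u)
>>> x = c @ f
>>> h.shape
(19,)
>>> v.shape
(19, 19, 5, 5)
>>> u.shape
(19, 19, 5, 19)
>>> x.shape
(19, 19, 5, 5)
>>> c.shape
(19, 19, 5, 19)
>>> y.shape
(19, 19, 5, 19)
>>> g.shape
(5, 5, 19, 19)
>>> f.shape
(19, 5)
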